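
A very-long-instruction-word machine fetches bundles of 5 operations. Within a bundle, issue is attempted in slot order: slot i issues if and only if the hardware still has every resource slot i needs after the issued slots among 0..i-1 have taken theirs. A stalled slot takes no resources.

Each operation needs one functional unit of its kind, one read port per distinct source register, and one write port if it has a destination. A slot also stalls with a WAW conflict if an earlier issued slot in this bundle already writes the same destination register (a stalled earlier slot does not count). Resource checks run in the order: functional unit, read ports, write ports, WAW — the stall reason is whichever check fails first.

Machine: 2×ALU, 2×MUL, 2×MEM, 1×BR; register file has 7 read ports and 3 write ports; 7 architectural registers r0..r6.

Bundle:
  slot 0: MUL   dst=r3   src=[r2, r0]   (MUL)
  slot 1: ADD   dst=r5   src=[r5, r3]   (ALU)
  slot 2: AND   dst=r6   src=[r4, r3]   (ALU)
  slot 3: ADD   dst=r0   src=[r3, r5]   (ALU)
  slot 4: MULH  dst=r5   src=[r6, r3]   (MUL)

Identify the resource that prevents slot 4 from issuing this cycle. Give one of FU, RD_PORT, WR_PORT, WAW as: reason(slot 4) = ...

(0) want 1×MUL +2rd +1wr — yes → AL2|MU1|ME2|BR1|rd5|wr2
(1) want 1×ALU +2rd +1wr — yes → AL1|MU1|ME2|BR1|rd3|wr1
(2) want 1×ALU +2rd +1wr — yes → AL0|MU1|ME2|BR1|rd1|wr0
(3) want 1×ALU +2rd +1wr — FU → AL0|MU1|ME2|BR1|rd1|wr0
(4) want 1×MUL +2rd +1wr — RD_PORT → AL0|MU1|ME2|BR1|rd1|wr0

reason(slot 4) = RD_PORT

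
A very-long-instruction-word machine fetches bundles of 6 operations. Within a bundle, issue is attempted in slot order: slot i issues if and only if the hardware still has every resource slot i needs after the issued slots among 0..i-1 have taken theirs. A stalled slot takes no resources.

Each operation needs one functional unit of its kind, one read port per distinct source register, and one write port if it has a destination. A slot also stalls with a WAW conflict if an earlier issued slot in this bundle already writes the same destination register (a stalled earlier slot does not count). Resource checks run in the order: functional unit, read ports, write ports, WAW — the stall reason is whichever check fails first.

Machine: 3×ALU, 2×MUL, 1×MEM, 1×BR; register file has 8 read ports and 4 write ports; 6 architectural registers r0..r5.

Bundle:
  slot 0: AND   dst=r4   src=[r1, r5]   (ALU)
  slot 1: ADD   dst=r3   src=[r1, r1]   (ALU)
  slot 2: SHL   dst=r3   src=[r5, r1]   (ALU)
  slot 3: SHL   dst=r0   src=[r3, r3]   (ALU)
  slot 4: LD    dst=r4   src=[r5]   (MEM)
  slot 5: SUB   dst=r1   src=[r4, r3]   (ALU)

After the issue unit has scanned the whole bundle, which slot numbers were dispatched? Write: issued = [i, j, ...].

  0. ALU→r4 ⇒ go  {2A/2Mu/1Ld/1B | 6r 3w}
  1. ALU→r3 ⇒ go  {1A/2Mu/1Ld/1B | 5r 2w}
  2. ALU→r3 ⇒ no(WAW)  {1A/2Mu/1Ld/1B | 5r 2w}
  3. ALU→r0 ⇒ go  {0A/2Mu/1Ld/1B | 4r 1w}
  4. MEM→r4 ⇒ no(WAW)  {0A/2Mu/1Ld/1B | 4r 1w}
  5. ALU→r1 ⇒ no(FU)  {0A/2Mu/1Ld/1B | 4r 1w}

issued = [0, 1, 3]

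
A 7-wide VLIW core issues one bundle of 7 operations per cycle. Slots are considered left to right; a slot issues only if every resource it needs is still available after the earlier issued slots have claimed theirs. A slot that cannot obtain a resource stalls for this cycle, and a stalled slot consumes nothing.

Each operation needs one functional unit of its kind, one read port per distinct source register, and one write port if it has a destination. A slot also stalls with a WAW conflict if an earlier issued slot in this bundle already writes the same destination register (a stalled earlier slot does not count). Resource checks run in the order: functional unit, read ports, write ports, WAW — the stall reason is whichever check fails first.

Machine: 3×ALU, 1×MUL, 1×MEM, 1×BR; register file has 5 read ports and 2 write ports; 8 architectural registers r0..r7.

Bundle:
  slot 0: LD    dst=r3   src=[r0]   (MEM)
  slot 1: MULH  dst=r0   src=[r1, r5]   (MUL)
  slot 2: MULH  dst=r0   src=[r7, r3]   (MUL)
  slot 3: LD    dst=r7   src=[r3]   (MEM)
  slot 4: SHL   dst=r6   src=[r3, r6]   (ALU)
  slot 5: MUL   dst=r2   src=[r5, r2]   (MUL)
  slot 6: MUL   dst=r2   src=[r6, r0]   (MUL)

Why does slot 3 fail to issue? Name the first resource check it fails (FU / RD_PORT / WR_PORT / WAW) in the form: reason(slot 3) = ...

  0. MEM→r3 ⇒ go  {3A/1Mu/0Ld/1B | 4r 1w}
  1. MUL→r0 ⇒ go  {3A/0Mu/0Ld/1B | 2r 0w}
  2. MUL→r0 ⇒ no(FU)  {3A/0Mu/0Ld/1B | 2r 0w}
  3. MEM→r7 ⇒ no(FU)  {3A/0Mu/0Ld/1B | 2r 0w}
  4. ALU→r6 ⇒ no(WR_PORT)  {3A/0Mu/0Ld/1B | 2r 0w}
  5. MUL→r2 ⇒ no(FU)  {3A/0Mu/0Ld/1B | 2r 0w}
  6. MUL→r2 ⇒ no(FU)  {3A/0Mu/0Ld/1B | 2r 0w}

reason(slot 3) = FU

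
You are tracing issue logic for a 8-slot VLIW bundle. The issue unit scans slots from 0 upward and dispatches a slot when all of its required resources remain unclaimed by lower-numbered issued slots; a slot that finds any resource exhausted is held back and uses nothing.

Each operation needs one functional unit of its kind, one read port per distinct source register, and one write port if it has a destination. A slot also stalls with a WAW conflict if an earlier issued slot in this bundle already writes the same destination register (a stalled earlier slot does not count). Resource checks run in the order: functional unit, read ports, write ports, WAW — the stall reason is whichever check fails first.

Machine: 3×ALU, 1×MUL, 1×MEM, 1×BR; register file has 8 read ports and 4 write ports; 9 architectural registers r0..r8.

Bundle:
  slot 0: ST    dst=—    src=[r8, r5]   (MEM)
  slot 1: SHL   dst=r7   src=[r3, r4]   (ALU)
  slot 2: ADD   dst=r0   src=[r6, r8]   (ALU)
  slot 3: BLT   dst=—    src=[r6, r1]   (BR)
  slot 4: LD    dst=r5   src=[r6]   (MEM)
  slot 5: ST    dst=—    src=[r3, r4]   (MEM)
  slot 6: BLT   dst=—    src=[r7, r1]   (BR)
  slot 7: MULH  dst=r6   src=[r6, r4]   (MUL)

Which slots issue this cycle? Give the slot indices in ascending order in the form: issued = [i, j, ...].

issued = [0, 1, 2, 3]

#0 MEM src=r8,r5 dispatched  <A:3 Mu:1 Ld:0 B:1 rd:6 wr:4>
#1 ALU src=r3,r4 dispatched  <A:2 Mu:1 Ld:0 B:1 rd:4 wr:3>
#2 ALU src=r6,r8 dispatched  <A:1 Mu:1 Ld:0 B:1 rd:2 wr:2>
#3 BR src=r6,r1 dispatched  <A:1 Mu:1 Ld:0 B:0 rd:0 wr:2>
#4 MEM src=r6 held:FU  <A:1 Mu:1 Ld:0 B:0 rd:0 wr:2>
#5 MEM src=r3,r4 held:FU  <A:1 Mu:1 Ld:0 B:0 rd:0 wr:2>
#6 BR src=r7,r1 held:FU  <A:1 Mu:1 Ld:0 B:0 rd:0 wr:2>
#7 MUL src=r6,r4 held:RD_PORT  <A:1 Mu:1 Ld:0 B:0 rd:0 wr:2>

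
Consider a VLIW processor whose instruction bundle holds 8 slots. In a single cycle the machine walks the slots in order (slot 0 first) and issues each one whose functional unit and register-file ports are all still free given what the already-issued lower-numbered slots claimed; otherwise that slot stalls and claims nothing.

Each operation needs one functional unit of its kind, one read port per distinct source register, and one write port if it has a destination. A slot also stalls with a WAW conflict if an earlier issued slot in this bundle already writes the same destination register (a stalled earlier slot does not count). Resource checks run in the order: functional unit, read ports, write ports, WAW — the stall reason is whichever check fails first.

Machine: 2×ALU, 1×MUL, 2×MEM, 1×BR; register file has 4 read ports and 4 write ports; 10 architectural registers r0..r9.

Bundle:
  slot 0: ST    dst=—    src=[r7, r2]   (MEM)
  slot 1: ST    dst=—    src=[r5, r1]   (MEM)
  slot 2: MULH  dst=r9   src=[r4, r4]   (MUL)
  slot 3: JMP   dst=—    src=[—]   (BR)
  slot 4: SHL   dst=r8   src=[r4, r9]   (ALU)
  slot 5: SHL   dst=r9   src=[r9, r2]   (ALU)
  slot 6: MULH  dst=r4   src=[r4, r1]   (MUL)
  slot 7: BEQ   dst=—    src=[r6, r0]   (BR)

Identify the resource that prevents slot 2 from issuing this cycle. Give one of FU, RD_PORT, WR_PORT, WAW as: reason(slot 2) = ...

(0) want 1×MEM +2rd +0wr — yes → AL2|MU1|ME1|BR1|rd2|wr4
(1) want 1×MEM +2rd +0wr — yes → AL2|MU1|ME0|BR1|rd0|wr4
(2) want 1×MUL +1rd +1wr — RD_PORT → AL2|MU1|ME0|BR1|rd0|wr4
(3) want 1×BR +0rd +0wr — yes → AL2|MU1|ME0|BR0|rd0|wr4
(4) want 1×ALU +2rd +1wr — RD_PORT → AL2|MU1|ME0|BR0|rd0|wr4
(5) want 1×ALU +2rd +1wr — RD_PORT → AL2|MU1|ME0|BR0|rd0|wr4
(6) want 1×MUL +2rd +1wr — RD_PORT → AL2|MU1|ME0|BR0|rd0|wr4
(7) want 1×BR +2rd +0wr — FU → AL2|MU1|ME0|BR0|rd0|wr4

reason(slot 2) = RD_PORT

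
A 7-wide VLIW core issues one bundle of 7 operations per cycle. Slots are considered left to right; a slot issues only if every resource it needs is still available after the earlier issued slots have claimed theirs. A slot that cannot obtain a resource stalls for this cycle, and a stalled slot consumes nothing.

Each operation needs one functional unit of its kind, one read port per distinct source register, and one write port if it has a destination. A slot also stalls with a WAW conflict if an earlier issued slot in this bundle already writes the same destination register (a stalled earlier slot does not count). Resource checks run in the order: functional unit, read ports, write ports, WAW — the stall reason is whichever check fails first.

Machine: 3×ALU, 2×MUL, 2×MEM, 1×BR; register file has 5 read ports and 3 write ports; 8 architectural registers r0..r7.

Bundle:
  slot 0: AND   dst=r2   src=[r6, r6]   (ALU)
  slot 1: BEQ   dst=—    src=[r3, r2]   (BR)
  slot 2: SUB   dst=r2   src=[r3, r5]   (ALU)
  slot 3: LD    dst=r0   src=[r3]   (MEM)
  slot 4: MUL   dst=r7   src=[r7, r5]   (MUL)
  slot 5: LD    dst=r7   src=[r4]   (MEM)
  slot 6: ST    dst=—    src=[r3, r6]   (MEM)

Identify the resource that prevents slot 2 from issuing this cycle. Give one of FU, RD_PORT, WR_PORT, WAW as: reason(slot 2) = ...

(0) want 1×ALU +1rd +1wr — yes → AL2|MU2|ME2|BR1|rd4|wr2
(1) want 1×BR +2rd +0wr — yes → AL2|MU2|ME2|BR0|rd2|wr2
(2) want 1×ALU +2rd +1wr — WAW → AL2|MU2|ME2|BR0|rd2|wr2
(3) want 1×MEM +1rd +1wr — yes → AL2|MU2|ME1|BR0|rd1|wr1
(4) want 1×MUL +2rd +1wr — RD_PORT → AL2|MU2|ME1|BR0|rd1|wr1
(5) want 1×MEM +1rd +1wr — yes → AL2|MU2|ME0|BR0|rd0|wr0
(6) want 1×MEM +2rd +0wr — FU → AL2|MU2|ME0|BR0|rd0|wr0

reason(slot 2) = WAW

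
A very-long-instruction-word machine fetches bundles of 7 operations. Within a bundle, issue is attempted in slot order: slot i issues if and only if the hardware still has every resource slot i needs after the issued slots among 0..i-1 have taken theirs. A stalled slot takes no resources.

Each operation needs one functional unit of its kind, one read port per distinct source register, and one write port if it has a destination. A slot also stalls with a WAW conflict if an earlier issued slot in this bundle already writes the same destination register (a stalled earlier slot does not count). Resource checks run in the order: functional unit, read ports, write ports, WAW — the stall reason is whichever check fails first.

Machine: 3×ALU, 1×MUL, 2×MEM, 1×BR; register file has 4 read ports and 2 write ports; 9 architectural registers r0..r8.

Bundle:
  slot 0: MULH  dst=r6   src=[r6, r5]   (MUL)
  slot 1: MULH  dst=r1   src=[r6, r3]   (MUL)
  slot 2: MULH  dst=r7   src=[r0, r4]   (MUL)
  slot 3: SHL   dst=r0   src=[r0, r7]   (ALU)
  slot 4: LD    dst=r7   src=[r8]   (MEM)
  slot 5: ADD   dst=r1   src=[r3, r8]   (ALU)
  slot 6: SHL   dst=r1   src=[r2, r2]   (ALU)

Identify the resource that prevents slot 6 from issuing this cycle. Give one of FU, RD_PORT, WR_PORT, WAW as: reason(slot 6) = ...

reason(slot 6) = RD_PORT

#0 MUL src=r6,r5 dispatched  <A:3 Mu:0 Ld:2 B:1 rd:2 wr:1>
#1 MUL src=r6,r3 held:FU  <A:3 Mu:0 Ld:2 B:1 rd:2 wr:1>
#2 MUL src=r0,r4 held:FU  <A:3 Mu:0 Ld:2 B:1 rd:2 wr:1>
#3 ALU src=r0,r7 dispatched  <A:2 Mu:0 Ld:2 B:1 rd:0 wr:0>
#4 MEM src=r8 held:RD_PORT  <A:2 Mu:0 Ld:2 B:1 rd:0 wr:0>
#5 ALU src=r3,r8 held:RD_PORT  <A:2 Mu:0 Ld:2 B:1 rd:0 wr:0>
#6 ALU src=r2,r2 held:RD_PORT  <A:2 Mu:0 Ld:2 B:1 rd:0 wr:0>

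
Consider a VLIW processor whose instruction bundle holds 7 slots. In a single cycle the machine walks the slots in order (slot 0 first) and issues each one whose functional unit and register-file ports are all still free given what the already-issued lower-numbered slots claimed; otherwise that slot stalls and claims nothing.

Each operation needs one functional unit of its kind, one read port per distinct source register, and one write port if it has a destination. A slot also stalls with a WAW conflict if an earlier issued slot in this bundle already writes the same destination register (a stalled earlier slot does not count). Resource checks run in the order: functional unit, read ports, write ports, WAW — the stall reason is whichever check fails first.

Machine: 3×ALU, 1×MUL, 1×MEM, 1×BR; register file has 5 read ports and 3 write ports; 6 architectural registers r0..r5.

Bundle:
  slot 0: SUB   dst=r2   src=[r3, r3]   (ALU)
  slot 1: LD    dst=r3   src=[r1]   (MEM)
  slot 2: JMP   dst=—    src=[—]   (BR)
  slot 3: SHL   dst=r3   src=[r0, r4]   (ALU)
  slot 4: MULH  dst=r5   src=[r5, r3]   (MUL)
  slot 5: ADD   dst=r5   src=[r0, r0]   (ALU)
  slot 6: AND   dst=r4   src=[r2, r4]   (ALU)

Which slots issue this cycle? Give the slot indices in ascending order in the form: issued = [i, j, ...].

issued = [0, 1, 2, 4]

slot 0 (ALU): ISSUE — free A2,Mu1,Ld1,B1 rp4 wp2
slot 1 (MEM): ISSUE — free A2,Mu1,Ld0,B1 rp3 wp1
slot 2 (BR): ISSUE — free A2,Mu1,Ld0,B0 rp3 wp1
slot 3 (ALU): stall WAW — free A2,Mu1,Ld0,B0 rp3 wp1
slot 4 (MUL): ISSUE — free A2,Mu0,Ld0,B0 rp1 wp0
slot 5 (ALU): stall WR_PORT — free A2,Mu0,Ld0,B0 rp1 wp0
slot 6 (ALU): stall RD_PORT — free A2,Mu0,Ld0,B0 rp1 wp0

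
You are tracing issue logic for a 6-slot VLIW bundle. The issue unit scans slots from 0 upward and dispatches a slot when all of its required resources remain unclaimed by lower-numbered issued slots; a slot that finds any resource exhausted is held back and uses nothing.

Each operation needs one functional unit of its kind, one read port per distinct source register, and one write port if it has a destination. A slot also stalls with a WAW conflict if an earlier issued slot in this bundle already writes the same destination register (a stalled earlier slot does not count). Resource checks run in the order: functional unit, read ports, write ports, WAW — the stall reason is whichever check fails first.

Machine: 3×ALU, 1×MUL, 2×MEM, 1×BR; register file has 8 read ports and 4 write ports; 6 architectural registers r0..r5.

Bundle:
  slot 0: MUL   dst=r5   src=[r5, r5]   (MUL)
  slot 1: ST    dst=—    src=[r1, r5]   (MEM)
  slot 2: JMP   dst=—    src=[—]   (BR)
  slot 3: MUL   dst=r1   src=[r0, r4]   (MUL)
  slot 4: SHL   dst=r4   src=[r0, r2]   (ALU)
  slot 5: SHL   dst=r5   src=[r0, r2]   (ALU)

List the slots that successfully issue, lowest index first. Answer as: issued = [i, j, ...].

slot 0 (MUL): ISSUE — free A3,Mu0,Ld2,B1 rp7 wp3
slot 1 (MEM): ISSUE — free A3,Mu0,Ld1,B1 rp5 wp3
slot 2 (BR): ISSUE — free A3,Mu0,Ld1,B0 rp5 wp3
slot 3 (MUL): stall FU — free A3,Mu0,Ld1,B0 rp5 wp3
slot 4 (ALU): ISSUE — free A2,Mu0,Ld1,B0 rp3 wp2
slot 5 (ALU): stall WAW — free A2,Mu0,Ld1,B0 rp3 wp2

issued = [0, 1, 2, 4]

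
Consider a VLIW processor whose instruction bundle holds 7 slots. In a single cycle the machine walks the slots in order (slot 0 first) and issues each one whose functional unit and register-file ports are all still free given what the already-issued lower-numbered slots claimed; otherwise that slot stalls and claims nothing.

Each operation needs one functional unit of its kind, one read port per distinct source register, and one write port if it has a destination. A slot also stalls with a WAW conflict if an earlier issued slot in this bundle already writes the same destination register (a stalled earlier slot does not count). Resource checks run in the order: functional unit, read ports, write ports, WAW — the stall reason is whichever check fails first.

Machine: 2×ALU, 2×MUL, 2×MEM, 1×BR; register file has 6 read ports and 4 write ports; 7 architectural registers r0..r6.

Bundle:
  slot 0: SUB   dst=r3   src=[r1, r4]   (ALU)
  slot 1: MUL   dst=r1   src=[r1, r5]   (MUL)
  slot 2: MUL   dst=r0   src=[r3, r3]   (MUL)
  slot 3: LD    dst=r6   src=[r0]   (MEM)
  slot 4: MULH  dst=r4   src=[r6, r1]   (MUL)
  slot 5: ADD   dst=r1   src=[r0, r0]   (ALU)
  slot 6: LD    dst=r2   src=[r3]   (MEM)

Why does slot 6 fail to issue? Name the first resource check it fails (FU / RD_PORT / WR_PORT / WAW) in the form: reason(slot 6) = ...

[0] ALU needs rd=2 wr=1: ok; after: ALU=1 MUL=2 MEM=2 BR=1, R=4, W=3
[1] MUL needs rd=2 wr=1: ok; after: ALU=1 MUL=1 MEM=2 BR=1, R=2, W=2
[2] MUL needs rd=1 wr=1: ok; after: ALU=1 MUL=0 MEM=2 BR=1, R=1, W=1
[3] MEM needs rd=1 wr=1: ok; after: ALU=1 MUL=0 MEM=1 BR=1, R=0, W=0
[4] MUL needs rd=2 wr=1: FU; after: ALU=1 MUL=0 MEM=1 BR=1, R=0, W=0
[5] ALU needs rd=1 wr=1: RD_PORT; after: ALU=1 MUL=0 MEM=1 BR=1, R=0, W=0
[6] MEM needs rd=1 wr=1: RD_PORT; after: ALU=1 MUL=0 MEM=1 BR=1, R=0, W=0

reason(slot 6) = RD_PORT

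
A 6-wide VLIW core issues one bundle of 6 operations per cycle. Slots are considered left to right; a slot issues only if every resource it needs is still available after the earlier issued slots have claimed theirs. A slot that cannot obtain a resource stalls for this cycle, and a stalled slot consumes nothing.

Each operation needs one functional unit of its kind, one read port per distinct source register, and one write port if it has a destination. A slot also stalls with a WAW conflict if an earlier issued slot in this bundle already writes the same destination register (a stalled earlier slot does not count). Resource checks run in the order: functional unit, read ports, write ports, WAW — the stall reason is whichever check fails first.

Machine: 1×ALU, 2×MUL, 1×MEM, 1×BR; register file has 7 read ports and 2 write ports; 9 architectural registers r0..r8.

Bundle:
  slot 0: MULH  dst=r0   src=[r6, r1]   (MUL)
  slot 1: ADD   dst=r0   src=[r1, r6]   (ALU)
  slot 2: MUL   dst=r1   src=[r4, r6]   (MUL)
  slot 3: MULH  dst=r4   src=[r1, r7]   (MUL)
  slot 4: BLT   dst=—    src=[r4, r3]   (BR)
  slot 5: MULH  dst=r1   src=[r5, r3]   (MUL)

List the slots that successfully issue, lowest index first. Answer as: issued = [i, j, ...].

issued = [0, 2, 4]

[0] MUL needs rd=2 wr=1: ok; after: ALU=1 MUL=1 MEM=1 BR=1, R=5, W=1
[1] ALU needs rd=2 wr=1: WAW; after: ALU=1 MUL=1 MEM=1 BR=1, R=5, W=1
[2] MUL needs rd=2 wr=1: ok; after: ALU=1 MUL=0 MEM=1 BR=1, R=3, W=0
[3] MUL needs rd=2 wr=1: FU; after: ALU=1 MUL=0 MEM=1 BR=1, R=3, W=0
[4] BR needs rd=2 wr=0: ok; after: ALU=1 MUL=0 MEM=1 BR=0, R=1, W=0
[5] MUL needs rd=2 wr=1: FU; after: ALU=1 MUL=0 MEM=1 BR=0, R=1, W=0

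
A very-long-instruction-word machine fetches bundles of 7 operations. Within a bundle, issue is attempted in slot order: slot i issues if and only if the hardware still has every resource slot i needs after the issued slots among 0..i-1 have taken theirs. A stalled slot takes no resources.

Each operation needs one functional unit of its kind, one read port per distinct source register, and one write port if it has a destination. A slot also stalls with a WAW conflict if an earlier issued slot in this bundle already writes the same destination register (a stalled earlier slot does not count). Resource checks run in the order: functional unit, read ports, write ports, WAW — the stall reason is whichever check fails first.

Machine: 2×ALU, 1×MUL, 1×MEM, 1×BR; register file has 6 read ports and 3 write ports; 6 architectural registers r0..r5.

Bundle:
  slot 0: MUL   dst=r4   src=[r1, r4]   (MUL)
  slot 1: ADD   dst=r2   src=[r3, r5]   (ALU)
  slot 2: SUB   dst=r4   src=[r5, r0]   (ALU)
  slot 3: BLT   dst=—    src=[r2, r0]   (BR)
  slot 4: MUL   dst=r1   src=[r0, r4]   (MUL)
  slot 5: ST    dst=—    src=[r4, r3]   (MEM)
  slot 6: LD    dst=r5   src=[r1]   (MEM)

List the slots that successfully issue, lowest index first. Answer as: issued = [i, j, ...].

issued = [0, 1, 3]

slot 0 (MUL): ISSUE — free A2,Mu0,Ld1,B1 rp4 wp2
slot 1 (ALU): ISSUE — free A1,Mu0,Ld1,B1 rp2 wp1
slot 2 (ALU): stall WAW — free A1,Mu0,Ld1,B1 rp2 wp1
slot 3 (BR): ISSUE — free A1,Mu0,Ld1,B0 rp0 wp1
slot 4 (MUL): stall FU — free A1,Mu0,Ld1,B0 rp0 wp1
slot 5 (MEM): stall RD_PORT — free A1,Mu0,Ld1,B0 rp0 wp1
slot 6 (MEM): stall RD_PORT — free A1,Mu0,Ld1,B0 rp0 wp1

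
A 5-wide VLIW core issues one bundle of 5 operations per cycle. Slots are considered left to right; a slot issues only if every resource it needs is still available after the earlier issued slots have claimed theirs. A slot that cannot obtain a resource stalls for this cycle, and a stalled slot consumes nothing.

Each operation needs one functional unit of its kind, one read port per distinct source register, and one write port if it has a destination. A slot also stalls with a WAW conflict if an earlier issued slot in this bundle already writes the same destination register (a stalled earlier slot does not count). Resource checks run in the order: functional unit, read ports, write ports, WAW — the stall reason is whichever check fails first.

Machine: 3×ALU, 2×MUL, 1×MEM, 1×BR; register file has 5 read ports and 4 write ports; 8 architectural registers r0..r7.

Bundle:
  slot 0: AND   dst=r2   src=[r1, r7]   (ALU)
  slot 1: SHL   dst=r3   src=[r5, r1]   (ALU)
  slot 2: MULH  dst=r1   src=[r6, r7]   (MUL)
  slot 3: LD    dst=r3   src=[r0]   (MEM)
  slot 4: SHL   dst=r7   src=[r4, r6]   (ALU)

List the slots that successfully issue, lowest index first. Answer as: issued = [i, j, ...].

slot 0 (ALU): ISSUE — free A2,Mu2,Ld1,B1 rp3 wp3
slot 1 (ALU): ISSUE — free A1,Mu2,Ld1,B1 rp1 wp2
slot 2 (MUL): stall RD_PORT — free A1,Mu2,Ld1,B1 rp1 wp2
slot 3 (MEM): stall WAW — free A1,Mu2,Ld1,B1 rp1 wp2
slot 4 (ALU): stall RD_PORT — free A1,Mu2,Ld1,B1 rp1 wp2

issued = [0, 1]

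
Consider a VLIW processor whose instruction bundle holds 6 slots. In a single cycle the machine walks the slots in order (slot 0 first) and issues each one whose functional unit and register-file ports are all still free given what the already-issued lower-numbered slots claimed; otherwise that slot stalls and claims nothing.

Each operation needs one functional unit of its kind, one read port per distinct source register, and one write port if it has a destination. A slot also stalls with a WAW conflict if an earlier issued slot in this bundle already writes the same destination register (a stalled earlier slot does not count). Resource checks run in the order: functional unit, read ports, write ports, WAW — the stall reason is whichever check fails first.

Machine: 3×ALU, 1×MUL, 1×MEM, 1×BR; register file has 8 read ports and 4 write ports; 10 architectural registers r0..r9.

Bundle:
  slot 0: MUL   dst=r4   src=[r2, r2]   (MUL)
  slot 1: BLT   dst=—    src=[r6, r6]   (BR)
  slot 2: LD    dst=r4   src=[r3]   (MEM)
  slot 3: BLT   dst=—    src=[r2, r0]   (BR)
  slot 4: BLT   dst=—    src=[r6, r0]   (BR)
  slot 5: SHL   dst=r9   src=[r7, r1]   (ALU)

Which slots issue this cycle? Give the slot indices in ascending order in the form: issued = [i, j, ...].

(0) want 1×MUL +1rd +1wr — yes → AL3|MU0|ME1|BR1|rd7|wr3
(1) want 1×BR +1rd +0wr — yes → AL3|MU0|ME1|BR0|rd6|wr3
(2) want 1×MEM +1rd +1wr — WAW → AL3|MU0|ME1|BR0|rd6|wr3
(3) want 1×BR +2rd +0wr — FU → AL3|MU0|ME1|BR0|rd6|wr3
(4) want 1×BR +2rd +0wr — FU → AL3|MU0|ME1|BR0|rd6|wr3
(5) want 1×ALU +2rd +1wr — yes → AL2|MU0|ME1|BR0|rd4|wr2

issued = [0, 1, 5]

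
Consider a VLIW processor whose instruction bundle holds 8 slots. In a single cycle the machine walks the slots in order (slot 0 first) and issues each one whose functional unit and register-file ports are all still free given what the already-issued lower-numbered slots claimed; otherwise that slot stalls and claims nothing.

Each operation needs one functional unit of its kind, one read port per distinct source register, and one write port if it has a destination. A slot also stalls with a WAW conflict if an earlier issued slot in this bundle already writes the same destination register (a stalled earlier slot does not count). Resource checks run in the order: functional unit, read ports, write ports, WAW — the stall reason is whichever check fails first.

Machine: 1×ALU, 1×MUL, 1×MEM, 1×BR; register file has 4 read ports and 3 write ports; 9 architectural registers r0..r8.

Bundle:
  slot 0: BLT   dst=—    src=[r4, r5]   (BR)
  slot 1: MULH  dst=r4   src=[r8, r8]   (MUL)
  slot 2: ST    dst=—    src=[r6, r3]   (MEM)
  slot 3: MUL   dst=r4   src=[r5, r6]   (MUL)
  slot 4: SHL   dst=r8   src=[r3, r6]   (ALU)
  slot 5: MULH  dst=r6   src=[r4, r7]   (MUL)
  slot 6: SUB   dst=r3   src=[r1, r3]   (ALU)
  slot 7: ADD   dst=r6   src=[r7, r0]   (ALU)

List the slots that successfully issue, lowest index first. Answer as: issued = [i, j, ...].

issued = [0, 1]

(0) want 1×BR +2rd +0wr — yes → AL1|MU1|ME1|BR0|rd2|wr3
(1) want 1×MUL +1rd +1wr — yes → AL1|MU0|ME1|BR0|rd1|wr2
(2) want 1×MEM +2rd +0wr — RD_PORT → AL1|MU0|ME1|BR0|rd1|wr2
(3) want 1×MUL +2rd +1wr — FU → AL1|MU0|ME1|BR0|rd1|wr2
(4) want 1×ALU +2rd +1wr — RD_PORT → AL1|MU0|ME1|BR0|rd1|wr2
(5) want 1×MUL +2rd +1wr — FU → AL1|MU0|ME1|BR0|rd1|wr2
(6) want 1×ALU +2rd +1wr — RD_PORT → AL1|MU0|ME1|BR0|rd1|wr2
(7) want 1×ALU +2rd +1wr — RD_PORT → AL1|MU0|ME1|BR0|rd1|wr2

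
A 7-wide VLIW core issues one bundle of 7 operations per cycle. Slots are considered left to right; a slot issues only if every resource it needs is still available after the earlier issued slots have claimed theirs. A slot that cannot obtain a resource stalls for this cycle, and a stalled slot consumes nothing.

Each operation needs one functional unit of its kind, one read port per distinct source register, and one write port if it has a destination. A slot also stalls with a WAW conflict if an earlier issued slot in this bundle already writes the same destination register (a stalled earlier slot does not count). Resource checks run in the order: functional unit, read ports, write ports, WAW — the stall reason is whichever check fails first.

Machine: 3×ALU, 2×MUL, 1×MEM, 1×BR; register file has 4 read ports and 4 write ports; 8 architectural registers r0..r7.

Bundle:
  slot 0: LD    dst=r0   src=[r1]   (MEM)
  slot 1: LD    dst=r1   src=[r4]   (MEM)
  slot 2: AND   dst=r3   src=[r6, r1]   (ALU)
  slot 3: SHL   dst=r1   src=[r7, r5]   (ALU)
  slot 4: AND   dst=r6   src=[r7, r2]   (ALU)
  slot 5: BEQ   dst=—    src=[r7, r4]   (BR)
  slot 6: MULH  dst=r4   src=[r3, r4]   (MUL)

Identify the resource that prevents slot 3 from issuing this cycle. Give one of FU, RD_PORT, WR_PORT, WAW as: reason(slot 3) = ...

reason(slot 3) = RD_PORT

slot 0 (MEM): ISSUE — free A3,Mu2,Ld0,B1 rp3 wp3
slot 1 (MEM): stall FU — free A3,Mu2,Ld0,B1 rp3 wp3
slot 2 (ALU): ISSUE — free A2,Mu2,Ld0,B1 rp1 wp2
slot 3 (ALU): stall RD_PORT — free A2,Mu2,Ld0,B1 rp1 wp2
slot 4 (ALU): stall RD_PORT — free A2,Mu2,Ld0,B1 rp1 wp2
slot 5 (BR): stall RD_PORT — free A2,Mu2,Ld0,B1 rp1 wp2
slot 6 (MUL): stall RD_PORT — free A2,Mu2,Ld0,B1 rp1 wp2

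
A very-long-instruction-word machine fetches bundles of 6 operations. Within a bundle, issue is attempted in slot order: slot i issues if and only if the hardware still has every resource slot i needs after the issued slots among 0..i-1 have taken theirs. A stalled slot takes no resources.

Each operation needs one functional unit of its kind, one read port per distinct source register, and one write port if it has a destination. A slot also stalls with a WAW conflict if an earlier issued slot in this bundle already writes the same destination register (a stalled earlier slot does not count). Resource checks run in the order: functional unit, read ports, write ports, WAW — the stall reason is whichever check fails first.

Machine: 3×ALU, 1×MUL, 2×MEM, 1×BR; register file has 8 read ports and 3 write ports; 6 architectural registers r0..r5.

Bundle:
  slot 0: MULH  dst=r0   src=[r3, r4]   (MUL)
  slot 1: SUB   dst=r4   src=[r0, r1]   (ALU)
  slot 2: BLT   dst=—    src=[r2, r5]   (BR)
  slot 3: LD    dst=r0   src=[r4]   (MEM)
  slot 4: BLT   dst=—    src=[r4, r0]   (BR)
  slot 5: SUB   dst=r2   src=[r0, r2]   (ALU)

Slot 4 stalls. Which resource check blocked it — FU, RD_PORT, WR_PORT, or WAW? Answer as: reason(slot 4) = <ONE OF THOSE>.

reason(slot 4) = FU

slot 0 (MUL): ISSUE — free A3,Mu0,Ld2,B1 rp6 wp2
slot 1 (ALU): ISSUE — free A2,Mu0,Ld2,B1 rp4 wp1
slot 2 (BR): ISSUE — free A2,Mu0,Ld2,B0 rp2 wp1
slot 3 (MEM): stall WAW — free A2,Mu0,Ld2,B0 rp2 wp1
slot 4 (BR): stall FU — free A2,Mu0,Ld2,B0 rp2 wp1
slot 5 (ALU): ISSUE — free A1,Mu0,Ld2,B0 rp0 wp0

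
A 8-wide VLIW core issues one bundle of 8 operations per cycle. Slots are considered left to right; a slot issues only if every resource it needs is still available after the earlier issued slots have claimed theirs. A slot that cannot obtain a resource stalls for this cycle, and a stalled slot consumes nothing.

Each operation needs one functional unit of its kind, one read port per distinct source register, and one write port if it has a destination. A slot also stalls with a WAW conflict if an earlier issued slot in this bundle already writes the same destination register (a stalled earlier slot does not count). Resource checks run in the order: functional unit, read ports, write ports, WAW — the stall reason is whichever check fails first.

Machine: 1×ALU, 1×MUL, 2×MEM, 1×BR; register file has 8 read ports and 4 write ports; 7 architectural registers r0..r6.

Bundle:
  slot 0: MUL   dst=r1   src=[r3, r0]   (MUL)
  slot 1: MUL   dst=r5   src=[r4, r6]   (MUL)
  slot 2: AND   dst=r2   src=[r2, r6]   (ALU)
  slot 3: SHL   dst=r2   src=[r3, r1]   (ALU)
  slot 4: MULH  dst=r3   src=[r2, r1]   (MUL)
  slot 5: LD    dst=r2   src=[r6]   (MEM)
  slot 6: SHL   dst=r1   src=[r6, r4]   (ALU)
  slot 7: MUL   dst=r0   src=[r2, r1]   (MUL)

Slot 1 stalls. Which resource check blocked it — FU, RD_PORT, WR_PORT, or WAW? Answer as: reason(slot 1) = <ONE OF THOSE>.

(0) want 1×MUL +2rd +1wr — yes → AL1|MU0|ME2|BR1|rd6|wr3
(1) want 1×MUL +2rd +1wr — FU → AL1|MU0|ME2|BR1|rd6|wr3
(2) want 1×ALU +2rd +1wr — yes → AL0|MU0|ME2|BR1|rd4|wr2
(3) want 1×ALU +2rd +1wr — FU → AL0|MU0|ME2|BR1|rd4|wr2
(4) want 1×MUL +2rd +1wr — FU → AL0|MU0|ME2|BR1|rd4|wr2
(5) want 1×MEM +1rd +1wr — WAW → AL0|MU0|ME2|BR1|rd4|wr2
(6) want 1×ALU +2rd +1wr — FU → AL0|MU0|ME2|BR1|rd4|wr2
(7) want 1×MUL +2rd +1wr — FU → AL0|MU0|ME2|BR1|rd4|wr2

reason(slot 1) = FU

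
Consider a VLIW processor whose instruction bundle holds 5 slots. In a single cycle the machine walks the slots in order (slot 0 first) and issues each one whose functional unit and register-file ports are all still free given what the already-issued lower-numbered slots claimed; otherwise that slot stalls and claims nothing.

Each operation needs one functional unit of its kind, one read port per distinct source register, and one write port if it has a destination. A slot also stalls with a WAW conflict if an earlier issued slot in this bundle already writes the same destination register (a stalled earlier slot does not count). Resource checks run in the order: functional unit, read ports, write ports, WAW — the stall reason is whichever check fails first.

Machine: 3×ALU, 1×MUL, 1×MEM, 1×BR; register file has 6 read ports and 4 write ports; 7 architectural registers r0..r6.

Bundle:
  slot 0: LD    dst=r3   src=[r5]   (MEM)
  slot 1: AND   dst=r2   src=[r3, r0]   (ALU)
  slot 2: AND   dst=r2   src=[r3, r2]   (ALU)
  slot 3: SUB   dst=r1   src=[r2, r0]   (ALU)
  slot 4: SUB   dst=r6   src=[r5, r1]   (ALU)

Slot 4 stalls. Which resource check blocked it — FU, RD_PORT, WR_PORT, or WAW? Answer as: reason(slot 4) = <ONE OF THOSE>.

(0) want 1×MEM +1rd +1wr — yes → AL3|MU1|ME0|BR1|rd5|wr3
(1) want 1×ALU +2rd +1wr — yes → AL2|MU1|ME0|BR1|rd3|wr2
(2) want 1×ALU +2rd +1wr — WAW → AL2|MU1|ME0|BR1|rd3|wr2
(3) want 1×ALU +2rd +1wr — yes → AL1|MU1|ME0|BR1|rd1|wr1
(4) want 1×ALU +2rd +1wr — RD_PORT → AL1|MU1|ME0|BR1|rd1|wr1

reason(slot 4) = RD_PORT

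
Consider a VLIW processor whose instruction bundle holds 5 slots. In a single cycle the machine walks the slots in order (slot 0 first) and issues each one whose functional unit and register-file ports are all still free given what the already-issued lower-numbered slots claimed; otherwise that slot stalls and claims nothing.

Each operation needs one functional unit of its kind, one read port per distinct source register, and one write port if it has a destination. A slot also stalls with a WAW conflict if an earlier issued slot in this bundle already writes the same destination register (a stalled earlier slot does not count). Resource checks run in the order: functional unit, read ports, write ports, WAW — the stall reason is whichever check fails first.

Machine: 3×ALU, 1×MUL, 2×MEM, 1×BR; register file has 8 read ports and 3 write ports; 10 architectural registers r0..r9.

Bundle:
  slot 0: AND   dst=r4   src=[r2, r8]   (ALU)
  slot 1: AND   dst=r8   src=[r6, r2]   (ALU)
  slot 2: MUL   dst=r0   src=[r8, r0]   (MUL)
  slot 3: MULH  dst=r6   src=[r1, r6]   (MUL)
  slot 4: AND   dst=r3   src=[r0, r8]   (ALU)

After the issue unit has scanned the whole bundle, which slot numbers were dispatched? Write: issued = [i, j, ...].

issued = [0, 1, 2]

slot 0 (ALU): ISSUE — free A2,Mu1,Ld2,B1 rp6 wp2
slot 1 (ALU): ISSUE — free A1,Mu1,Ld2,B1 rp4 wp1
slot 2 (MUL): ISSUE — free A1,Mu0,Ld2,B1 rp2 wp0
slot 3 (MUL): stall FU — free A1,Mu0,Ld2,B1 rp2 wp0
slot 4 (ALU): stall WR_PORT — free A1,Mu0,Ld2,B1 rp2 wp0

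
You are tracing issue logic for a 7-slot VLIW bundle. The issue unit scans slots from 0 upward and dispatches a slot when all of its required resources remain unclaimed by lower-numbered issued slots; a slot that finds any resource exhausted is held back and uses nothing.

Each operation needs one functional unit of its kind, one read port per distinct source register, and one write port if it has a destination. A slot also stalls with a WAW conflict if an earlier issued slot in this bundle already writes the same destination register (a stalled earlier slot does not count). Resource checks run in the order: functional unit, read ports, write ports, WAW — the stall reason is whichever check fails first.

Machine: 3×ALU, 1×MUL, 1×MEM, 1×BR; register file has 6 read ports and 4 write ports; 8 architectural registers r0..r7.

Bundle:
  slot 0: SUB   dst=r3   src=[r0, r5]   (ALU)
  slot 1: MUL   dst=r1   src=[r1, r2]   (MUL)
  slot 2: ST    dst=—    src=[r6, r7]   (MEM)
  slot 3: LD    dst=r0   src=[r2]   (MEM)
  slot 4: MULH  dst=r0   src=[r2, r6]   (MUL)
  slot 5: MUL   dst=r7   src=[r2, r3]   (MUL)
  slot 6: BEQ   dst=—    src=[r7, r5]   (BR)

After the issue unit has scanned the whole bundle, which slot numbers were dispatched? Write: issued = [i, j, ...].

issued = [0, 1, 2]

slot 0 (ALU): ISSUE — free A2,Mu1,Ld1,B1 rp4 wp3
slot 1 (MUL): ISSUE — free A2,Mu0,Ld1,B1 rp2 wp2
slot 2 (MEM): ISSUE — free A2,Mu0,Ld0,B1 rp0 wp2
slot 3 (MEM): stall FU — free A2,Mu0,Ld0,B1 rp0 wp2
slot 4 (MUL): stall FU — free A2,Mu0,Ld0,B1 rp0 wp2
slot 5 (MUL): stall FU — free A2,Mu0,Ld0,B1 rp0 wp2
slot 6 (BR): stall RD_PORT — free A2,Mu0,Ld0,B1 rp0 wp2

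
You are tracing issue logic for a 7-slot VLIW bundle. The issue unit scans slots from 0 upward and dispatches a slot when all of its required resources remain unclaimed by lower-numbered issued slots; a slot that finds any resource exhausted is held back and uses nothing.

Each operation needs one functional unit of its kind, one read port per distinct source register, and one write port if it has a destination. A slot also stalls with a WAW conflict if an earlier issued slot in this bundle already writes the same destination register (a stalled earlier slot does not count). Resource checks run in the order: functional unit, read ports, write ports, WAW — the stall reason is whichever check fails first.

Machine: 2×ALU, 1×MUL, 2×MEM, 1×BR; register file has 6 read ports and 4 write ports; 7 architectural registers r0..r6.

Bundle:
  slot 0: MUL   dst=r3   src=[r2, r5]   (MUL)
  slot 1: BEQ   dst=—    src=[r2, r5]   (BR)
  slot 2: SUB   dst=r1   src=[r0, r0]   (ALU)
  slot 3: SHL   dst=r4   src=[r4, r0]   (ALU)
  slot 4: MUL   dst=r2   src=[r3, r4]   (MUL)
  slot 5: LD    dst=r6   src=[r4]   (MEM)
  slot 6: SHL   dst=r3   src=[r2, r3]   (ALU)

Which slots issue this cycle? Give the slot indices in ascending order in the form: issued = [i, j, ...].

issued = [0, 1, 2, 5]

  0. MUL→r3 ⇒ go  {2A/0Mu/2Ld/1B | 4r 3w}
  1. BR ⇒ go  {2A/0Mu/2Ld/0B | 2r 3w}
  2. ALU→r1 ⇒ go  {1A/0Mu/2Ld/0B | 1r 2w}
  3. ALU→r4 ⇒ no(RD_PORT)  {1A/0Mu/2Ld/0B | 1r 2w}
  4. MUL→r2 ⇒ no(FU)  {1A/0Mu/2Ld/0B | 1r 2w}
  5. MEM→r6 ⇒ go  {1A/0Mu/1Ld/0B | 0r 1w}
  6. ALU→r3 ⇒ no(RD_PORT)  {1A/0Mu/1Ld/0B | 0r 1w}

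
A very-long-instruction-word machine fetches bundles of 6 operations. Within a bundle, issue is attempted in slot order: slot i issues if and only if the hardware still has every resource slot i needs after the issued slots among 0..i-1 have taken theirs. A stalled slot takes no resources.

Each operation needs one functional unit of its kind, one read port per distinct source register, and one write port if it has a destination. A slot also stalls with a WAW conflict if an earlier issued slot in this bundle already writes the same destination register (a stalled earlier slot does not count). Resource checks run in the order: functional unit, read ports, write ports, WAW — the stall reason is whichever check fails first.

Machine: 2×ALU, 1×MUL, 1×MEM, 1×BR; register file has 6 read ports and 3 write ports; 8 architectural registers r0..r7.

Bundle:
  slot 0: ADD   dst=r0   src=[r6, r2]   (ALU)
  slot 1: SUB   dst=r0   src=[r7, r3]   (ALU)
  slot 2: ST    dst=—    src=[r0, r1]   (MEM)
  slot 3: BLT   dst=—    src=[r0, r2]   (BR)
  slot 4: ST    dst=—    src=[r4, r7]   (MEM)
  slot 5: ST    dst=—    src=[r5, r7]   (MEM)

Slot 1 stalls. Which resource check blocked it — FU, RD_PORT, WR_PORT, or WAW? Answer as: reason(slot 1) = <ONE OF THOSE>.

slot 0 (ALU): ISSUE — free A1,Mu1,Ld1,B1 rp4 wp2
slot 1 (ALU): stall WAW — free A1,Mu1,Ld1,B1 rp4 wp2
slot 2 (MEM): ISSUE — free A1,Mu1,Ld0,B1 rp2 wp2
slot 3 (BR): ISSUE — free A1,Mu1,Ld0,B0 rp0 wp2
slot 4 (MEM): stall FU — free A1,Mu1,Ld0,B0 rp0 wp2
slot 5 (MEM): stall FU — free A1,Mu1,Ld0,B0 rp0 wp2

reason(slot 1) = WAW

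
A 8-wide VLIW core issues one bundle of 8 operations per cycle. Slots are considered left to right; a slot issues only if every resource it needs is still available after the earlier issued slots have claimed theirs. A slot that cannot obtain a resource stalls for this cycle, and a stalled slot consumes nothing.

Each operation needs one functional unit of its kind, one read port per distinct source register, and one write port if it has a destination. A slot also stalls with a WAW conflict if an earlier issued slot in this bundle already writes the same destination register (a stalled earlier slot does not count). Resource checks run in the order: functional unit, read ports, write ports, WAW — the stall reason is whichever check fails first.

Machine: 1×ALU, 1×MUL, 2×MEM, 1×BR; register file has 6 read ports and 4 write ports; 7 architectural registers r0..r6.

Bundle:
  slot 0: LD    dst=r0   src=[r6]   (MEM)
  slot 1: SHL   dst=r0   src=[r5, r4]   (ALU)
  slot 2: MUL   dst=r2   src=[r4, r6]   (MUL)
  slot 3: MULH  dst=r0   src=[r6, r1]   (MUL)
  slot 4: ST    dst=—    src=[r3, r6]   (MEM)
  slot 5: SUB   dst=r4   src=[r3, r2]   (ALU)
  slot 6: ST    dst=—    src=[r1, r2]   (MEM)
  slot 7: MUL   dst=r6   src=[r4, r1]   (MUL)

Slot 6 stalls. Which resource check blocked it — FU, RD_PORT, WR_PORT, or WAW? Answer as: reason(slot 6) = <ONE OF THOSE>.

[0] MEM needs rd=1 wr=1: ok; after: ALU=1 MUL=1 MEM=1 BR=1, R=5, W=3
[1] ALU needs rd=2 wr=1: WAW; after: ALU=1 MUL=1 MEM=1 BR=1, R=5, W=3
[2] MUL needs rd=2 wr=1: ok; after: ALU=1 MUL=0 MEM=1 BR=1, R=3, W=2
[3] MUL needs rd=2 wr=1: FU; after: ALU=1 MUL=0 MEM=1 BR=1, R=3, W=2
[4] MEM needs rd=2 wr=0: ok; after: ALU=1 MUL=0 MEM=0 BR=1, R=1, W=2
[5] ALU needs rd=2 wr=1: RD_PORT; after: ALU=1 MUL=0 MEM=0 BR=1, R=1, W=2
[6] MEM needs rd=2 wr=0: FU; after: ALU=1 MUL=0 MEM=0 BR=1, R=1, W=2
[7] MUL needs rd=2 wr=1: FU; after: ALU=1 MUL=0 MEM=0 BR=1, R=1, W=2

reason(slot 6) = FU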